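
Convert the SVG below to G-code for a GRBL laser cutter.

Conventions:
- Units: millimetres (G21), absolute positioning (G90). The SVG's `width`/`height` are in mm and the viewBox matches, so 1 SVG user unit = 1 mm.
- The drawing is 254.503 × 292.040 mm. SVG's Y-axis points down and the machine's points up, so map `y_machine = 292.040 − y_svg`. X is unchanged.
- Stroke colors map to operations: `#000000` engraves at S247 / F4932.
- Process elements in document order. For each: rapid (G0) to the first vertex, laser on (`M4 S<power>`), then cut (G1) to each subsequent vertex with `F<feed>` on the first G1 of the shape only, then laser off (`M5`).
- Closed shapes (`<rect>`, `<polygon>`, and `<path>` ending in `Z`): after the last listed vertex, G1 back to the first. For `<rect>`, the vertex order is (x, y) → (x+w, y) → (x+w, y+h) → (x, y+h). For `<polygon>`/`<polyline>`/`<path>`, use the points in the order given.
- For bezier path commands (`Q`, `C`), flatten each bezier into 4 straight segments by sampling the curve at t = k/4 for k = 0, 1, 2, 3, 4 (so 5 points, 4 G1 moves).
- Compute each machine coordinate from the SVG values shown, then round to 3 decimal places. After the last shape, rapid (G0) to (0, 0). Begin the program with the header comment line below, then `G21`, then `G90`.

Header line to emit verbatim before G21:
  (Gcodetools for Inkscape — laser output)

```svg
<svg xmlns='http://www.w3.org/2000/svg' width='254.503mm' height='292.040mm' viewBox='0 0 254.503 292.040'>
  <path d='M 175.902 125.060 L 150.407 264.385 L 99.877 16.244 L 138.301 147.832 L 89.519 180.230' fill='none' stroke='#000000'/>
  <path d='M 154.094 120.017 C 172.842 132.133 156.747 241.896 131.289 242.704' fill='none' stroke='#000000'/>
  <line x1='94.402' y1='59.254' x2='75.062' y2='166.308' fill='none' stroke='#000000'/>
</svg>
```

(Gcodetools for Inkscape — laser output)
G21
G90
G0 X175.902 Y166.980
M4 S247
G1 X150.407 Y27.655 F4932
G1 X99.877 Y275.796
G1 X138.301 Y144.208
G1 X89.519 Y111.810
M5
G0 X154.094 Y172.023
M4 S247
G1 X162.020 Y147.855 F4932
G1 X159.269 Y106.439
G1 X148.229 Y67.143
G1 X131.289 Y49.336
M5
G0 X94.402 Y232.786
M4 S247
G1 X75.062 Y125.732 F4932
M5
G0 X0.000 Y0.000

Since the viewBox matches the mm dimensions, user units are millimetres directly. The only transform is the Y-flip y_m = 292.040 − y_svg.

Shape 1 is a open polyline drawn with `<path>`. Its stroke #000000 means engrave at S247, F4932. After flipping Y the toolpath is (175.902,166.980) → (150.407,27.655) → (99.877,275.796) → (138.301,144.208) → (89.519,111.810).

Shape 2 is a cubic bezier drawn with `<path>`. Its stroke #000000 means engrave at S247, F4932. After flipping Y the toolpath is (154.094,172.023) → (162.020,147.855) → (159.269,106.439) → (148.229,67.143) → (131.289,49.336).

Shape 3 is a line segment drawn with `<line>`. Its stroke #000000 means engrave at S247, F4932. After flipping Y the toolpath is (94.402,232.786) → (75.062,125.732).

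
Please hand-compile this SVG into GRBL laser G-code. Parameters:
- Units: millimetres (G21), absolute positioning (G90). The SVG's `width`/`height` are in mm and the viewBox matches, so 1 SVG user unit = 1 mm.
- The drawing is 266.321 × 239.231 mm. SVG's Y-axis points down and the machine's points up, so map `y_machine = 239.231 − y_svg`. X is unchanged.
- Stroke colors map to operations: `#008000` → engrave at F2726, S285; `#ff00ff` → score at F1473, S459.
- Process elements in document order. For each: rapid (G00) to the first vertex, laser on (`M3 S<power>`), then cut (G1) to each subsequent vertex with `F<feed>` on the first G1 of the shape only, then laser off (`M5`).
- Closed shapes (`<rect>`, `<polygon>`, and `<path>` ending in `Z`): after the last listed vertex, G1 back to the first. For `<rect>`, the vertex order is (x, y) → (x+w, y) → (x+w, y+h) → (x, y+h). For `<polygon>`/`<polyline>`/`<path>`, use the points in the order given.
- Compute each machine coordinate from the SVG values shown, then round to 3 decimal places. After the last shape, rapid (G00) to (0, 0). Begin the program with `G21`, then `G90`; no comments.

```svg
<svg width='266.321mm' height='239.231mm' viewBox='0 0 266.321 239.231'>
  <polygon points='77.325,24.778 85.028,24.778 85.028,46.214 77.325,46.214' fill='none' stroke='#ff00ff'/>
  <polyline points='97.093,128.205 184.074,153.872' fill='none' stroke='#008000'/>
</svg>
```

Since the viewBox matches the mm dimensions, user units are millimetres directly. The only transform is the Y-flip y_m = 239.231 − y_svg.

Shape 1 is a rectangle drawn with `<polygon>`. Its stroke #ff00ff means score at S459, F1473. After flipping Y the toolpath is (77.325,214.453) → (85.028,214.453) → (85.028,193.017) → (77.325,193.017) → (77.325,214.453), returning to the start.

Shape 2 is a line segment drawn with `<polyline>`. Its stroke #008000 means engrave at S285, F2726. After flipping Y the toolpath is (97.093,111.026) → (184.074,85.359).

G21
G90
G00 X77.325 Y214.453
M3 S459
G1 X85.028 Y214.453 F1473
G1 X85.028 Y193.017
G1 X77.325 Y193.017
G1 X77.325 Y214.453
M5
G00 X97.093 Y111.026
M3 S285
G1 X184.074 Y85.359 F2726
M5
G00 X0.000 Y0.000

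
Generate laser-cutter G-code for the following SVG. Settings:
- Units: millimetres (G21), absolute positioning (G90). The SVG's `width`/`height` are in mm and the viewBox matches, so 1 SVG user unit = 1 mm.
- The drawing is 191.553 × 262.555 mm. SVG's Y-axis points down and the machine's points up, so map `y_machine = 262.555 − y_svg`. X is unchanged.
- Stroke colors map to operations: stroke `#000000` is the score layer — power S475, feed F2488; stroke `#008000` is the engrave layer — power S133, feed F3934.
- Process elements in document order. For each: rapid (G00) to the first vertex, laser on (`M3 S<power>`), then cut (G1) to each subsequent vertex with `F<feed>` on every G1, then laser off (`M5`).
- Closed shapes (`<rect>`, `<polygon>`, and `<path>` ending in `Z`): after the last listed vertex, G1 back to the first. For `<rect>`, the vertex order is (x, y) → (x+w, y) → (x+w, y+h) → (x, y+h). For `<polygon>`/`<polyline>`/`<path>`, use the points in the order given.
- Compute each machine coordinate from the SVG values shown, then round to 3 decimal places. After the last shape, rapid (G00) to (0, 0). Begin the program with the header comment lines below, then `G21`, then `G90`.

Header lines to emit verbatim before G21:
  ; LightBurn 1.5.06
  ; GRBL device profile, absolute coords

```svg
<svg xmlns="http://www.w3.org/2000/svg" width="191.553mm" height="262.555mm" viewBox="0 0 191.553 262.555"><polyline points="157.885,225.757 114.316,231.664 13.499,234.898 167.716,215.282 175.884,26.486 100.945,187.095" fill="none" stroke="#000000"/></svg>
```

Since the viewBox matches the mm dimensions, user units are millimetres directly. The only transform is the Y-flip y_m = 262.555 − y_svg.

Shape 1 is a open polyline drawn with `<polyline>`. Its stroke #000000 means score at S475, F2488. After flipping Y the toolpath is (157.885,36.798) → (114.316,30.891) → (13.499,27.657) → (167.716,47.273) → (175.884,236.069) → (100.945,75.460).

; LightBurn 1.5.06
; GRBL device profile, absolute coords
G21
G90
G00 X157.885 Y36.798
M3 S475
G1 X114.316 Y30.891 F2488
G1 X13.499 Y27.657 F2488
G1 X167.716 Y47.273 F2488
G1 X175.884 Y236.069 F2488
G1 X100.945 Y75.460 F2488
M5
G00 X0.000 Y0.000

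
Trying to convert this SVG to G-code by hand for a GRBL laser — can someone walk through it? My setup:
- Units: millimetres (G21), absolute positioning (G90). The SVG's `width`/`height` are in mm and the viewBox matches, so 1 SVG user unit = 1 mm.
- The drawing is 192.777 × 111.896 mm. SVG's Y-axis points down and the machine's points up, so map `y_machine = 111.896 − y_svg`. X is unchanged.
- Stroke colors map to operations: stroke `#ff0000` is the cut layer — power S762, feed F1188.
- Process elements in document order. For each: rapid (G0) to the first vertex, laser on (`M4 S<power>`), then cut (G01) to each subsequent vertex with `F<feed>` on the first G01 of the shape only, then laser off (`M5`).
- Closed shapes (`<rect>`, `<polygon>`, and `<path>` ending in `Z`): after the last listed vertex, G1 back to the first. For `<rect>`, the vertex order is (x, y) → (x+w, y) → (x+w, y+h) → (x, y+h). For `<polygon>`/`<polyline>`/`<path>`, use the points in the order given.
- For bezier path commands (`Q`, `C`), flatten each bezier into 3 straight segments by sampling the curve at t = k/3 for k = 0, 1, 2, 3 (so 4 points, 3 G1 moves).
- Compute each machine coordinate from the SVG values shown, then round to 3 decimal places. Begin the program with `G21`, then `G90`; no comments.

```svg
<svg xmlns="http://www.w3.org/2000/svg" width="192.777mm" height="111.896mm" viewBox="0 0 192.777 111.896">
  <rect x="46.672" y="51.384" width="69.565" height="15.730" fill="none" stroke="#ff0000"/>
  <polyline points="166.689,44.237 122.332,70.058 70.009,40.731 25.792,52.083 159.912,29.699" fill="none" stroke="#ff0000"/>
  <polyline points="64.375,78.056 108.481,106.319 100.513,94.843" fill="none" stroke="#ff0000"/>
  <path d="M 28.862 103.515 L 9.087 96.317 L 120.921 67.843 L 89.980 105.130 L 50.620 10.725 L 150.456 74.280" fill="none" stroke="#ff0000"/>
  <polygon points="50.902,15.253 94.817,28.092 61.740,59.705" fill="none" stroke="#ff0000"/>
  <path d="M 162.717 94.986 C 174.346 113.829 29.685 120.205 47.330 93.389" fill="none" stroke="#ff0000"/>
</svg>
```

Since the viewBox matches the mm dimensions, user units are millimetres directly. The only transform is the Y-flip y_m = 111.896 − y_svg.

Shape 1 is a rectangle drawn with `<rect>`. Its stroke #ff0000 means cut at S762, F1188. After flipping Y the toolpath is (46.672,60.512) → (116.237,60.512) → (116.237,44.782) → (46.672,44.782) → (46.672,60.512), returning to the start.

Shape 2 is a open polyline drawn with `<polyline>`. Its stroke #ff0000 means cut at S762, F1188. After flipping Y the toolpath is (166.689,67.659) → (122.332,41.838) → (70.009,71.165) → (25.792,59.813) → (159.912,82.197).

Shape 3 is a open polyline drawn with `<polyline>`. Its stroke #ff0000 means cut at S762, F1188. After flipping Y the toolpath is (64.375,33.840) → (108.481,5.577) → (100.513,17.053).

Shape 4 is a open polyline drawn with `<path>`. Its stroke #ff0000 means cut at S762, F1188. After flipping Y the toolpath is (28.862,8.381) → (9.087,15.579) → (120.921,44.053) → (89.980,6.766) → (50.620,101.171) → (150.456,37.616).

Shape 5 is a regular polygon drawn with `<polygon>`. Its stroke #ff0000 means cut at S762, F1188. After flipping Y the toolpath is (50.902,96.643) → (94.817,83.804) → (61.740,52.191) → (50.902,96.643), returning to the start.

Shape 6 is a cubic bezier drawn with `<path>`. Its stroke #ff0000 means cut at S762, F1188. After flipping Y the toolpath is (162.717,16.910) → (134.049,2.990) → (71.987,1.987) → (47.330,18.507).

G21
G90
G0 X46.672 Y60.512
M4 S762
G01 X116.237 Y60.512 F1188
G01 X116.237 Y44.782
G01 X46.672 Y44.782
G01 X46.672 Y60.512
M5
G0 X166.689 Y67.659
M4 S762
G01 X122.332 Y41.838 F1188
G01 X70.009 Y71.165
G01 X25.792 Y59.813
G01 X159.912 Y82.197
M5
G0 X64.375 Y33.840
M4 S762
G01 X108.481 Y5.577 F1188
G01 X100.513 Y17.053
M5
G0 X28.862 Y8.381
M4 S762
G01 X9.087 Y15.579 F1188
G01 X120.921 Y44.053
G01 X89.980 Y6.766
G01 X50.620 Y101.171
G01 X150.456 Y37.616
M5
G0 X50.902 Y96.643
M4 S762
G01 X94.817 Y83.804 F1188
G01 X61.740 Y52.191
G01 X50.902 Y96.643
M5
G0 X162.717 Y16.910
M4 S762
G01 X134.049 Y2.990 F1188
G01 X71.987 Y1.987
G01 X47.330 Y18.507
M5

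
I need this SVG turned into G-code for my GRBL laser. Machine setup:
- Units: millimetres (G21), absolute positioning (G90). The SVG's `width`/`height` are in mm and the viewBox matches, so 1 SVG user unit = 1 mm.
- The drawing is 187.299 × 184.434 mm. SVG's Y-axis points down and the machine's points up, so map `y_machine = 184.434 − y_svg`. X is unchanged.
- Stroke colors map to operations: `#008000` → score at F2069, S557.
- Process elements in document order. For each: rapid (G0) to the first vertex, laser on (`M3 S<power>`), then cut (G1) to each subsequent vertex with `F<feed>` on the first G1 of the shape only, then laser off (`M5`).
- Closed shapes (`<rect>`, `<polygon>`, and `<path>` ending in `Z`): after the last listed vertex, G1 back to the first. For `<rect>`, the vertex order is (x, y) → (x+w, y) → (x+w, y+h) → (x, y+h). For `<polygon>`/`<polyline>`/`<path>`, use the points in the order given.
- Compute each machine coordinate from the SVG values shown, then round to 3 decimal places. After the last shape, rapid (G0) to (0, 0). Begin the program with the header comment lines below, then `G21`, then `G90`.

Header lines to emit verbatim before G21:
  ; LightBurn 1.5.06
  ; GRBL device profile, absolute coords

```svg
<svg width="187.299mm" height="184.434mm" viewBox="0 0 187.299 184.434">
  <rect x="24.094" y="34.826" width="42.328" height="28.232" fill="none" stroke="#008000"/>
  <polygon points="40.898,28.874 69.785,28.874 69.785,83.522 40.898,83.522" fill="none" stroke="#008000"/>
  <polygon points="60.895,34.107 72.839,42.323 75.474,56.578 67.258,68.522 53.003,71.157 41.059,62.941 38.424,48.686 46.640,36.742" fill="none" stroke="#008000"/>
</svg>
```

viewBox `0 0 187.299 184.434` with mm width/height → 1 unit = 1 mm. Flip: y_m = 184.434 − y_svg.

**Shape 1** — `<rect>` rectangle, stroke `#008000` → score (S557, F2069). Machine vertices: (24.094,149.608) → (66.422,149.608) → (66.422,121.376) → (24.094,121.376) → (24.094,149.608). Closed: final G1 returns to the first vertex.

**Shape 2** — `<polygon>` rectangle, stroke `#008000` → score (S557, F2069). Machine vertices: (40.898,155.560) → (69.785,155.560) → (69.785,100.912) → (40.898,100.912) → (40.898,155.560). Closed: final G1 returns to the first vertex.

**Shape 3** — `<polygon>` regular polygon, stroke `#008000` → score (S557, F2069). Machine vertices: (60.895,150.327) → (72.839,142.111) → (75.474,127.856) → (67.258,115.912) → (53.003,113.277) → (41.059,121.493) → (38.424,135.748) → (46.640,147.692) → (60.895,150.327). Closed: final G1 returns to the first vertex.

; LightBurn 1.5.06
; GRBL device profile, absolute coords
G21
G90
G0 X24.094 Y149.608
M3 S557
G1 X66.422 Y149.608 F2069
G1 X66.422 Y121.376
G1 X24.094 Y121.376
G1 X24.094 Y149.608
M5
G0 X40.898 Y155.560
M3 S557
G1 X69.785 Y155.560 F2069
G1 X69.785 Y100.912
G1 X40.898 Y100.912
G1 X40.898 Y155.560
M5
G0 X60.895 Y150.327
M3 S557
G1 X72.839 Y142.111 F2069
G1 X75.474 Y127.856
G1 X67.258 Y115.912
G1 X53.003 Y113.277
G1 X41.059 Y121.493
G1 X38.424 Y135.748
G1 X46.640 Y147.692
G1 X60.895 Y150.327
M5
G0 X0.000 Y0.000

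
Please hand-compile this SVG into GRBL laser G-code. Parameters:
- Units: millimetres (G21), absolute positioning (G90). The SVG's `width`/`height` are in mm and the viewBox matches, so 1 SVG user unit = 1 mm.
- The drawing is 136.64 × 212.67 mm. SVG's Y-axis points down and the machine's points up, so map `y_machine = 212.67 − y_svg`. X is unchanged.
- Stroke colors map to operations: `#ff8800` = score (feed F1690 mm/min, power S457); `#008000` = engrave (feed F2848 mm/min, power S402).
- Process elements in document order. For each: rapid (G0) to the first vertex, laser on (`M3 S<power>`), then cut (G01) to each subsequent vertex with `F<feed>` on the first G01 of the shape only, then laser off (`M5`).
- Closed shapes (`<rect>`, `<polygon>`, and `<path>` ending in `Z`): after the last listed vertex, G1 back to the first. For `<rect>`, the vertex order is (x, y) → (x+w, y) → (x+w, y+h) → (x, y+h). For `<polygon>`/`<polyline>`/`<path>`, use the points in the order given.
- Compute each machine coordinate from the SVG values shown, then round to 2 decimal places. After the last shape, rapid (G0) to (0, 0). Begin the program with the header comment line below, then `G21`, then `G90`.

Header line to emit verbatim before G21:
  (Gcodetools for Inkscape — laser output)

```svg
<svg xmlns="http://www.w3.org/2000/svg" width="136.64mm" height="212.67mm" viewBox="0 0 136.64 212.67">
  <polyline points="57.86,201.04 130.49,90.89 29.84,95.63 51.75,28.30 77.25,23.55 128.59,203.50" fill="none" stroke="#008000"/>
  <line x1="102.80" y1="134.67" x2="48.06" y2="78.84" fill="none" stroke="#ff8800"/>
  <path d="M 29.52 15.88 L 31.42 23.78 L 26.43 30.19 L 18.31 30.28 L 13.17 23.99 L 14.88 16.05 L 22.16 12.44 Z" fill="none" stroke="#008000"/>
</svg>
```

1 u = 1 mm; y_m = 212.67 − y.

[1] `<polyline>` open polyline, #008000→engrave S402 F2848: (57.86,11.63) → (130.49,121.78) → (29.84,117.04) → (51.75,184.37) → (77.25,189.12) → (128.59,9.17)

[2] `<line>` line segment, #ff8800→score S457 F1690: (102.80,78.00) → (48.06,133.83)

[3] `<path>` regular polygon, #008000→engrave S402 F2848: (29.52,196.79) → (31.42,188.89) → (26.43,182.48) → (18.31,182.39) → (13.17,188.68) → (14.88,196.62) → (22.16,200.23) → (29.52,196.79) (closed)

(Gcodetools for Inkscape — laser output)
G21
G90
G0 X57.86 Y11.63
M3 S402
G01 X130.49 Y121.78 F2848
G01 X29.84 Y117.04
G01 X51.75 Y184.37
G01 X77.25 Y189.12
G01 X128.59 Y9.17
M5
G0 X102.80 Y78.00
M3 S457
G01 X48.06 Y133.83 F1690
M5
G0 X29.52 Y196.79
M3 S402
G01 X31.42 Y188.89 F2848
G01 X26.43 Y182.48
G01 X18.31 Y182.39
G01 X13.17 Y188.68
G01 X14.88 Y196.62
G01 X22.16 Y200.23
G01 X29.52 Y196.79
M5
G0 X0.00 Y0.00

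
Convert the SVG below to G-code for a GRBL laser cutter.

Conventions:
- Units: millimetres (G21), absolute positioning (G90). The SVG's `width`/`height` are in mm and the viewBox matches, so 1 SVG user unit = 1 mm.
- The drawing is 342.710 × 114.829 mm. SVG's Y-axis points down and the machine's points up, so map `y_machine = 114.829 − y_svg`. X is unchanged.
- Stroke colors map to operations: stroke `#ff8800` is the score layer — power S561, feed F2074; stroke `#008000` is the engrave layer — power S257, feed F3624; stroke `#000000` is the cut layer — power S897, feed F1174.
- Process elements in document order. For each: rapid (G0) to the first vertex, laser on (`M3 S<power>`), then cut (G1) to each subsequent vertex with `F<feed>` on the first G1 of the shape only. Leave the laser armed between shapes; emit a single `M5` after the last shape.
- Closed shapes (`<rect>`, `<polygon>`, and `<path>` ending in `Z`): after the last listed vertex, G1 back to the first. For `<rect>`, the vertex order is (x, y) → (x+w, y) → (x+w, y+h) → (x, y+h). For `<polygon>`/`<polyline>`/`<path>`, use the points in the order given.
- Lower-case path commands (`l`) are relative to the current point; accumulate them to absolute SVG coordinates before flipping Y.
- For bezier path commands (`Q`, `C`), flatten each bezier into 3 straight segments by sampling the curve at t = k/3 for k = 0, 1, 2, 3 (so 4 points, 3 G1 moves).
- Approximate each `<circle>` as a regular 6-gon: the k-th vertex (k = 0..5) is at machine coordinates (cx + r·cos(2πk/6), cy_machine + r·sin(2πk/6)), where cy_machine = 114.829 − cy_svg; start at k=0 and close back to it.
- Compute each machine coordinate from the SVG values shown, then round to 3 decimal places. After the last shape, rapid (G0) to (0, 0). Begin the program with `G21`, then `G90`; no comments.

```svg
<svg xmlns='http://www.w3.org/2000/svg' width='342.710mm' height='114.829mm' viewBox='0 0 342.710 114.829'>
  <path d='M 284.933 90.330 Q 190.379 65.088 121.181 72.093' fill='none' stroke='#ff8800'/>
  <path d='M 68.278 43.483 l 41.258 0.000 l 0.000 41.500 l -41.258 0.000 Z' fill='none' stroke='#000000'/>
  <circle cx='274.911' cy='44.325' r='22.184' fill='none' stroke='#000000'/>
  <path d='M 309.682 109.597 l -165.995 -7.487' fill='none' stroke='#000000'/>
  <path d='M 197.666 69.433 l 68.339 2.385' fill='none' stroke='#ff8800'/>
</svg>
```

G21
G90
G0 X284.933 Y24.499
M3 S561
G1 X224.714 Y37.744 F2074
G1 X170.130 Y43.823
G1 X121.181 Y42.736
G0 X68.278 Y71.346
M3 S897
G1 X109.536 Y71.346 F1174
G1 X109.536 Y29.846
G1 X68.278 Y29.846
G1 X68.278 Y71.346
G0 X297.095 Y70.504
M3 S897
G1 X286.003 Y89.716 F1174
G1 X263.819 Y89.716
G1 X252.727 Y70.504
G1 X263.819 Y51.292
G1 X286.003 Y51.292
G1 X297.095 Y70.504
G0 X309.682 Y5.232
M3 S897
G1 X143.687 Y12.719 F1174
G0 X197.666 Y45.396
M3 S561
G1 X266.005 Y43.011 F2074
M5
G0 X0.000 Y0.000

viewBox `0 0 342.710 114.829` with mm width/height → 1 unit = 1 mm. Flip: y_m = 114.829 − y_svg.

**Shape 1** — `<path>` quadratic bezier, stroke `#ff8800` → score (S561, F2074). Control points (SVG): P0=(284.933,90.330), P1=(190.379,65.088), P2=(121.181,72.093); sampled at t=k/3. Machine vertices: (284.933,24.499) → (224.714,37.744) → (170.130,43.823) → (121.181,42.736). Open path.

**Shape 2** — `<path>` rectangle, stroke `#000000` → cut (S897, F1174). Machine vertices: (68.278,71.346) → (109.536,71.346) → (109.536,29.846) → (68.278,29.846) → (68.278,71.346). Closed: final G1 returns to the first vertex.

**Shape 3** — `<circle>` circle, stroke `#000000` → cut (S897, F1174). Machine vertices: (297.095,70.504) → (286.003,89.716) → (263.819,89.716) → (252.727,70.504) → (263.819,51.292) → (286.003,51.292) → (297.095,70.504). Closed: final G1 returns to the first vertex.

**Shape 4** — `<path>` line segment, stroke `#000000` → cut (S897, F1174). Machine vertices: (309.682,5.232) → (143.687,12.719). Open path.

**Shape 5** — `<path>` line segment, stroke `#ff8800` → score (S561, F2074). Machine vertices: (197.666,45.396) → (266.005,43.011). Open path.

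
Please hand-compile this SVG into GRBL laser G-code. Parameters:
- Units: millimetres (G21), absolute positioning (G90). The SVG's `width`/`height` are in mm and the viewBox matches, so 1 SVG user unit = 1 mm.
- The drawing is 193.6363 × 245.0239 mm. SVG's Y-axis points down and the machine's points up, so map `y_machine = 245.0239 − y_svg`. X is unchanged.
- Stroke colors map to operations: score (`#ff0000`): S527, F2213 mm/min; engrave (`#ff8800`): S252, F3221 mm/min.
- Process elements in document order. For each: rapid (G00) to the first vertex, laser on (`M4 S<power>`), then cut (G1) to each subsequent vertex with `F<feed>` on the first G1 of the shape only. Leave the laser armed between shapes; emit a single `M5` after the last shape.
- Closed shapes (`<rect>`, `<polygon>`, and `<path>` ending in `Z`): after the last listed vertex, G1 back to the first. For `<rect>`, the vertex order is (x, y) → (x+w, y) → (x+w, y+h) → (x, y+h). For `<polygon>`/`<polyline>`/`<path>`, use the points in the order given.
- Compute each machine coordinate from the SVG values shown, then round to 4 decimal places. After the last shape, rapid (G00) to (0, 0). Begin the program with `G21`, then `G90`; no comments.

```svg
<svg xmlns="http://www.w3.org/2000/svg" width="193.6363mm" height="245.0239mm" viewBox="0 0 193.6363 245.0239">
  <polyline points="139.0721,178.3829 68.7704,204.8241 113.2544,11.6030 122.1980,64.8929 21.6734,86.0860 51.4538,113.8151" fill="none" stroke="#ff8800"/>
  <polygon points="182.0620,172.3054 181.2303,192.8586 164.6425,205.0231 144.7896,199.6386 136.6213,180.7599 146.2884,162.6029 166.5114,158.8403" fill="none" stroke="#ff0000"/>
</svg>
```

Since the viewBox matches the mm dimensions, user units are millimetres directly. The only transform is the Y-flip y_m = 245.0239 − y_svg.

Shape 1 is a open polyline drawn with `<polyline>`. Its stroke #ff8800 means engrave at S252, F3221. After flipping Y the toolpath is (139.0721,66.6410) → (68.7704,40.1998) → (113.2544,233.4209) → (122.1980,180.1310) → (21.6734,158.9379) → (51.4538,131.2088).

Shape 2 is a regular polygon drawn with `<polygon>`. Its stroke #ff0000 means score at S527, F2213. After flipping Y the toolpath is (182.0620,72.7185) → (181.2303,52.1653) → (164.6425,40.0008) → (144.7896,45.3853) → (136.6213,64.2640) → (146.2884,82.4210) → (166.5114,86.1836) → (182.0620,72.7185), returning to the start.

G21
G90
G00 X139.0721 Y66.6410
M4 S252
G1 X68.7704 Y40.1998 F3221
G1 X113.2544 Y233.4209
G1 X122.1980 Y180.1310
G1 X21.6734 Y158.9379
G1 X51.4538 Y131.2088
G00 X182.0620 Y72.7185
M4 S527
G1 X181.2303 Y52.1653 F2213
G1 X164.6425 Y40.0008
G1 X144.7896 Y45.3853
G1 X136.6213 Y64.2640
G1 X146.2884 Y82.4210
G1 X166.5114 Y86.1836
G1 X182.0620 Y72.7185
M5
G00 X0.0000 Y0.0000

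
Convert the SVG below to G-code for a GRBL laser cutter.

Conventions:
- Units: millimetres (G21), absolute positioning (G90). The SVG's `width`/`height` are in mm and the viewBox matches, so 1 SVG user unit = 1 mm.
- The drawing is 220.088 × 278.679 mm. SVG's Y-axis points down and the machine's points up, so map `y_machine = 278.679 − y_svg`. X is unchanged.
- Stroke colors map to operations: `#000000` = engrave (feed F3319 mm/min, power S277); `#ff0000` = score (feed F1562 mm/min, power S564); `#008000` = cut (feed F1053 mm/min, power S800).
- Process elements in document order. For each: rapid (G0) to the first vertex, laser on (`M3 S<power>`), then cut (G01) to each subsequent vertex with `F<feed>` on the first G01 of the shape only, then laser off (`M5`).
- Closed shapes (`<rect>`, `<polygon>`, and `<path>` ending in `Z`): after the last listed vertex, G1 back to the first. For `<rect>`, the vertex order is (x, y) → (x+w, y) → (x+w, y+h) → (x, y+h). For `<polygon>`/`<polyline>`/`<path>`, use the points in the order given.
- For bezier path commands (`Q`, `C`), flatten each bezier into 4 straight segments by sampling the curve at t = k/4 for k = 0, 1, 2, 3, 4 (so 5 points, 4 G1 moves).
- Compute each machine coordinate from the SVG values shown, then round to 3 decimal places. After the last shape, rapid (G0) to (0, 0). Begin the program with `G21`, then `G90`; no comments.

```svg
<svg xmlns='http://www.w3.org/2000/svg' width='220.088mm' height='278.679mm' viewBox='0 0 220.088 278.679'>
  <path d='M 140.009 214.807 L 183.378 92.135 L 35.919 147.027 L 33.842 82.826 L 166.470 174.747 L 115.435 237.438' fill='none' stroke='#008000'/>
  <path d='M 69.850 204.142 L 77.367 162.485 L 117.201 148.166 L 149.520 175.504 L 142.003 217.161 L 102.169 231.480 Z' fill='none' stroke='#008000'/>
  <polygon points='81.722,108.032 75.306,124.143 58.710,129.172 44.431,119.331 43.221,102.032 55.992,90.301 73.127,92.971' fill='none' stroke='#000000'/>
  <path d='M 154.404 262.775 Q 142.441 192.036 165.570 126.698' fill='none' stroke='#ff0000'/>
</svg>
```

G21
G90
G0 X140.009 Y63.872
M3 S800
G01 X183.378 Y186.544 F1053
G01 X35.919 Y131.652
G01 X33.842 Y195.853
G01 X166.470 Y103.932
G01 X115.435 Y41.241
M5
G0 X69.850 Y74.537
M3 S800
G01 X77.367 Y116.194 F1053
G01 X117.201 Y130.513
G01 X149.520 Y103.175
G01 X142.003 Y61.518
G01 X102.169 Y47.199
G01 X69.850 Y74.537
M5
G0 X81.722 Y170.647
M3 S277
G01 X75.306 Y154.536 F3319
G01 X58.710 Y149.507
G01 X44.431 Y159.348
G01 X43.221 Y176.647
G01 X55.992 Y188.378
G01 X73.127 Y185.708
G01 X81.722 Y170.647
M5
G0 X154.404 Y15.904
M3 S564
G01 X150.616 Y50.936 F1562
G01 X151.214 Y85.293
G01 X156.199 Y118.974
G01 X165.570 Y151.981
M5
G0 X0.000 Y0.000

1 u = 1 mm; y_m = 278.679 − y.

[1] `<path>` open polyline, #008000→cut S800 F1053: (140.009,63.872) → (183.378,186.544) → (35.919,131.652) → (33.842,195.853) → (166.470,103.932) → (115.435,41.241)

[2] `<path>` regular polygon, #008000→cut S800 F1053: (69.850,74.537) → (77.367,116.194) → (117.201,130.513) → (149.520,103.175) → (142.003,61.518) → (102.169,47.199) → (69.850,74.537) (closed)

[3] `<polygon>` regular polygon, #000000→engrave S277 F3319: (81.722,170.647) → (75.306,154.536) → (58.710,149.507) → (44.431,159.348) → (43.221,176.647) → (55.992,188.378) → (73.127,185.708) → (81.722,170.647) (closed)

[4] `<path>` quadratic bezier, #ff0000→score S564 F1562: (154.404,15.904) → (150.616,50.936) → (151.214,85.293) → (156.199,118.974) → (165.570,151.981)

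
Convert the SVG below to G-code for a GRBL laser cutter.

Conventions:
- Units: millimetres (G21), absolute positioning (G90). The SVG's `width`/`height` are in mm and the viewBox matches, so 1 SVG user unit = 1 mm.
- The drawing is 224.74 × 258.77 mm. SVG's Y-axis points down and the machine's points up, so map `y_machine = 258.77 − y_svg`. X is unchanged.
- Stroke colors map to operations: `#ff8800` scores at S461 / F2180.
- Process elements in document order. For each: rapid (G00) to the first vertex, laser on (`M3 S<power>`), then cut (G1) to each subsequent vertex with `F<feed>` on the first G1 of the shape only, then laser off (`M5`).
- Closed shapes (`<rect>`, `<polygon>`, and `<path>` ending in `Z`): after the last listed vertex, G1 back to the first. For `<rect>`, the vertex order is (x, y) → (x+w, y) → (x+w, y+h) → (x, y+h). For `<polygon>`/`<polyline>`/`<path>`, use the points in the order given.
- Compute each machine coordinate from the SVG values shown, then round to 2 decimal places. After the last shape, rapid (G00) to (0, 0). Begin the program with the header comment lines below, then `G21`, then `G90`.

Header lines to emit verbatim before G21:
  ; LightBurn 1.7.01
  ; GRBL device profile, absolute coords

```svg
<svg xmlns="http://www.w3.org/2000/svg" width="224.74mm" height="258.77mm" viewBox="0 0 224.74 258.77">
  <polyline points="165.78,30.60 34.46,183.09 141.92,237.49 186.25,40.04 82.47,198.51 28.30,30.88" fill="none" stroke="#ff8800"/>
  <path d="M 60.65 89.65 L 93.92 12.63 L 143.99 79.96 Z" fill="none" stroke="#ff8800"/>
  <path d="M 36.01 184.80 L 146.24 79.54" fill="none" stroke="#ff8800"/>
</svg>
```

1 u = 1 mm; y_m = 258.77 − y.

[1] `<polyline>` open polyline, #ff8800→score S461 F2180: (165.78,228.17) → (34.46,75.68) → (141.92,21.28) → (186.25,218.73) → (82.47,60.26) → (28.30,227.89)

[2] `<path>` regular polygon, #ff8800→score S461 F2180: (60.65,169.12) → (93.92,246.14) → (143.99,178.81) → (60.65,169.12) (closed)

[3] `<path>` line segment, #ff8800→score S461 F2180: (36.01,73.97) → (146.24,179.23)

; LightBurn 1.7.01
; GRBL device profile, absolute coords
G21
G90
G00 X165.78 Y228.17
M3 S461
G1 X34.46 Y75.68 F2180
G1 X141.92 Y21.28
G1 X186.25 Y218.73
G1 X82.47 Y60.26
G1 X28.30 Y227.89
M5
G00 X60.65 Y169.12
M3 S461
G1 X93.92 Y246.14 F2180
G1 X143.99 Y178.81
G1 X60.65 Y169.12
M5
G00 X36.01 Y73.97
M3 S461
G1 X146.24 Y179.23 F2180
M5
G00 X0.00 Y0.00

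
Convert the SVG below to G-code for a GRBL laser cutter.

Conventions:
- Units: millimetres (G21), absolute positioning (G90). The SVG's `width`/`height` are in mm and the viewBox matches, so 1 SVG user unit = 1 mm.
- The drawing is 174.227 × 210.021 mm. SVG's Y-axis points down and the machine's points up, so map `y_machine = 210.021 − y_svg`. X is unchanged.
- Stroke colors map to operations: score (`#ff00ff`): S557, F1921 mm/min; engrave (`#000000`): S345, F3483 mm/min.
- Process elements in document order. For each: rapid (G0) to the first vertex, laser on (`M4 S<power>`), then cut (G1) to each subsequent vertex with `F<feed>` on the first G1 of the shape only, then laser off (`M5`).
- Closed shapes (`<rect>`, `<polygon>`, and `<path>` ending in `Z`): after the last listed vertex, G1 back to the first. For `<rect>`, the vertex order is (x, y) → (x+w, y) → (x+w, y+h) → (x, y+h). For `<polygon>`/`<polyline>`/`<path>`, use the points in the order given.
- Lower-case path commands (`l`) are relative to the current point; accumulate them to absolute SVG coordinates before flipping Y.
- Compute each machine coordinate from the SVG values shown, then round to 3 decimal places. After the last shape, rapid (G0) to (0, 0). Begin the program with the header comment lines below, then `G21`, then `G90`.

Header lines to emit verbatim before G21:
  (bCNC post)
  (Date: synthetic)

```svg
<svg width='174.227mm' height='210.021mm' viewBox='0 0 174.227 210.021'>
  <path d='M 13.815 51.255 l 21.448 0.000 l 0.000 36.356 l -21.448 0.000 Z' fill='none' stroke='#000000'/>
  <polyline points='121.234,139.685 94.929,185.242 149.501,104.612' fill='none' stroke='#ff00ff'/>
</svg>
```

viewBox `0 0 174.227 210.021` with mm width/height → 1 unit = 1 mm. Flip: y_m = 210.021 − y_svg.

**Shape 1** — `<path>` rectangle, stroke `#000000` → engrave (S345, F3483). Machine vertices: (13.815,158.766) → (35.263,158.766) → (35.263,122.410) → (13.815,122.410) → (13.815,158.766). Closed: final G1 returns to the first vertex.

**Shape 2** — `<polyline>` open polyline, stroke `#ff00ff` → score (S557, F1921). Machine vertices: (121.234,70.336) → (94.929,24.779) → (149.501,105.409). Open path.

(bCNC post)
(Date: synthetic)
G21
G90
G0 X13.815 Y158.766
M4 S345
G1 X35.263 Y158.766 F3483
G1 X35.263 Y122.410
G1 X13.815 Y122.410
G1 X13.815 Y158.766
M5
G0 X121.234 Y70.336
M4 S557
G1 X94.929 Y24.779 F1921
G1 X149.501 Y105.409
M5
G0 X0.000 Y0.000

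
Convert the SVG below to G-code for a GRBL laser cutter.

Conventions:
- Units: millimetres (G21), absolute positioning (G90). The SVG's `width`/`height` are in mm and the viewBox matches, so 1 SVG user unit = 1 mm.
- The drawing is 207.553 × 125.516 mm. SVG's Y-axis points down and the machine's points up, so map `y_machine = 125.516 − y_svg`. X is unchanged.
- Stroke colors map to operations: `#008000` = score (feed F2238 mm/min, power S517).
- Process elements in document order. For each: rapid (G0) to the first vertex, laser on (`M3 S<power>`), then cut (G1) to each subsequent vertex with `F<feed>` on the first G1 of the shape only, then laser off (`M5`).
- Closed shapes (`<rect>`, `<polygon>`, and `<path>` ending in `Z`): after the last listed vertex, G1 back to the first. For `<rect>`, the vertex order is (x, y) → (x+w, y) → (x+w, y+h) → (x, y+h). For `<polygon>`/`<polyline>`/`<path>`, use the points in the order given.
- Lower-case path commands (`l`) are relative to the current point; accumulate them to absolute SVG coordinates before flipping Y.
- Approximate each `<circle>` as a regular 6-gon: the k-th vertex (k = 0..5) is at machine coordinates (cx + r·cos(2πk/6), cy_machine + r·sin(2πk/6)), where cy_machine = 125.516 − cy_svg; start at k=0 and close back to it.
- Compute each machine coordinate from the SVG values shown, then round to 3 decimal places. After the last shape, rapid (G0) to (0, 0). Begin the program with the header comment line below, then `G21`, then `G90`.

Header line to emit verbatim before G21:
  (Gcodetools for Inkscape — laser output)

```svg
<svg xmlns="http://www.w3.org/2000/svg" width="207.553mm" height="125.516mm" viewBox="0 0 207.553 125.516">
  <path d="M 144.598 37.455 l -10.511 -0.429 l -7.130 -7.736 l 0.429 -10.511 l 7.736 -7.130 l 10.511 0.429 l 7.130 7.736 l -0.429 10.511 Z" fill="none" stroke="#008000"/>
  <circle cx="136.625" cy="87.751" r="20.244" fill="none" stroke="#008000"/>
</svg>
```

(Gcodetools for Inkscape — laser output)
G21
G90
G0 X144.598 Y88.061
M3 S517
G1 X134.087 Y88.490 F2238
G1 X126.957 Y96.226
G1 X127.386 Y106.737
G1 X135.122 Y113.867
G1 X145.633 Y113.438
G1 X152.763 Y105.702
G1 X152.334 Y95.191
G1 X144.598 Y88.061
M5
G0 X156.869 Y37.765
M3 S517
G1 X146.747 Y55.297 F2238
G1 X126.503 Y55.297
G1 X116.381 Y37.765
G1 X126.503 Y20.233
G1 X146.747 Y20.233
G1 X156.869 Y37.765
M5
G0 X0.000 Y0.000

1 u = 1 mm; y_m = 125.516 − y.

[1] `<path>` regular polygon, #008000→score S517 F2238: (144.598,88.061) → (134.087,88.490) → (126.957,96.226) → (127.386,106.737) → (135.122,113.867) → (145.633,113.438) → (152.763,105.702) → (152.334,95.191) → (144.598,88.061) (closed)

[2] `<circle>` circle, #008000→score S517 F2238: (156.869,37.765) → (146.747,55.297) → (126.503,55.297) → (116.381,37.765) → (126.503,20.233) → (146.747,20.233) → (156.869,37.765) (closed)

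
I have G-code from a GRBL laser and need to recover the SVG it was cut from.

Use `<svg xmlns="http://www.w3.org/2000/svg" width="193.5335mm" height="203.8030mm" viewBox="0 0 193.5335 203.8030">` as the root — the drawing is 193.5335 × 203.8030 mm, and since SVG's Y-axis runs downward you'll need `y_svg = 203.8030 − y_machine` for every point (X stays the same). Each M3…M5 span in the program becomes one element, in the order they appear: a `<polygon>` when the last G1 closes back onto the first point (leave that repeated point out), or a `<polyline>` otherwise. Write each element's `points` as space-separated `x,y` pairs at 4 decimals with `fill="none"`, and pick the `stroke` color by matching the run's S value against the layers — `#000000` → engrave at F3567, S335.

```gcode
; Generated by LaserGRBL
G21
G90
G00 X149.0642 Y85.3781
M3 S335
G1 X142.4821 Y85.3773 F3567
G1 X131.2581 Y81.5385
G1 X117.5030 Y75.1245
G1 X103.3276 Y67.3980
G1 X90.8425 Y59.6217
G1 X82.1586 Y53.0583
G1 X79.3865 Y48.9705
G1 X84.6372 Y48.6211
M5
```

<svg xmlns="http://www.w3.org/2000/svg" width="193.5335mm" height="203.8030mm" viewBox="0 0 193.5335 203.8030">
  <polyline points="149.0642,118.4249 142.4821,118.4257 131.2581,122.2645 117.5030,128.6785 103.3276,136.4050 90.8425,144.1813 82.1586,150.7447 79.3865,154.8325 84.6372,155.1819" fill="none" stroke="#000000"/>
</svg>

Each laser-on run becomes one SVG element. Flip Y back into SVG space with y_svg = 203.8030 − y_machine. Every run uses S335, so all elements get stroke `#000000` (engrave).

Run 1: The run is open, so emit a `<polyline>` with points (Y-flipped): 149.0642,118.4249 142.4821,118.4257 131.2581,122.2645 117.5030,128.6785 103.3276,136.4050 90.8425,144.1813 82.1586,150.7447 79.3865,154.8325 84.6372,155.1819.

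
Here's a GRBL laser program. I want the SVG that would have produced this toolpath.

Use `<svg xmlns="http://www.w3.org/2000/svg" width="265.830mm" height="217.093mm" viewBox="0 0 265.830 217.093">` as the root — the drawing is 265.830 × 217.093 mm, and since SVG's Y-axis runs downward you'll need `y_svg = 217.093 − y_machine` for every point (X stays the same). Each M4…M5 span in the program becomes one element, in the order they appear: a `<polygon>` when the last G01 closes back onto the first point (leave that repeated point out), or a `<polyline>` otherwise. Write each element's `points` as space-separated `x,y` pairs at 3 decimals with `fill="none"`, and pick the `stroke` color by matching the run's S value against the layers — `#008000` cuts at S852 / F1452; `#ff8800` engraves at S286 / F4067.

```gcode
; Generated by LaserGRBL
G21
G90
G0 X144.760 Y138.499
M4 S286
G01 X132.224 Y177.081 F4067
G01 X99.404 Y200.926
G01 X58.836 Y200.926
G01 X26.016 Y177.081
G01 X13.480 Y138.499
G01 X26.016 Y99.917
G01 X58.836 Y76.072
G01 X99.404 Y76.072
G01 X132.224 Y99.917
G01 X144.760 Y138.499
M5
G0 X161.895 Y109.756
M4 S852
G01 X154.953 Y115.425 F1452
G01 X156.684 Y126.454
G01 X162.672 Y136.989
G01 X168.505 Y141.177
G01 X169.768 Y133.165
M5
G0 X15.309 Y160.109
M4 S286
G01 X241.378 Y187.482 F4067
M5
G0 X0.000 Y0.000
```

Machine Y-up, SVG Y-down with viewBox height 217.093, so y_svg = 217.093 − y_machine; X carries over.

Run 1: the run's S286 means `#ff8800` (engrave). The run returns to its start, so emit a `<polygon>` with points (Y-flipped): 144.760,78.594 132.224,40.012 99.404,16.167 58.836,16.167 26.016,40.012 13.480,78.594 26.016,117.176 58.836,141.021 99.404,141.021 132.224,117.176.

Run 2: S852 ⇒ cut layer `#008000`. The run is open, so emit a `<polyline>` with points (Y-flipped): 161.895,107.337 154.953,101.668 156.684,90.639 162.672,80.104 168.505,75.916 169.768,83.928.

Run 3: the run's S286 means `#ff8800` (engrave). The run is open, so emit a `<polyline>` with points (Y-flipped): 15.309,56.984 241.378,29.611.

<svg xmlns="http://www.w3.org/2000/svg" width="265.830mm" height="217.093mm" viewBox="0 0 265.830 217.093">
  <polygon points="144.760,78.594 132.224,40.012 99.404,16.167 58.836,16.167 26.016,40.012 13.480,78.594 26.016,117.176 58.836,141.021 99.404,141.021 132.224,117.176" fill="none" stroke="#ff8800"/>
  <polyline points="161.895,107.337 154.953,101.668 156.684,90.639 162.672,80.104 168.505,75.916 169.768,83.928" fill="none" stroke="#008000"/>
  <polyline points="15.309,56.984 241.378,29.611" fill="none" stroke="#ff8800"/>
</svg>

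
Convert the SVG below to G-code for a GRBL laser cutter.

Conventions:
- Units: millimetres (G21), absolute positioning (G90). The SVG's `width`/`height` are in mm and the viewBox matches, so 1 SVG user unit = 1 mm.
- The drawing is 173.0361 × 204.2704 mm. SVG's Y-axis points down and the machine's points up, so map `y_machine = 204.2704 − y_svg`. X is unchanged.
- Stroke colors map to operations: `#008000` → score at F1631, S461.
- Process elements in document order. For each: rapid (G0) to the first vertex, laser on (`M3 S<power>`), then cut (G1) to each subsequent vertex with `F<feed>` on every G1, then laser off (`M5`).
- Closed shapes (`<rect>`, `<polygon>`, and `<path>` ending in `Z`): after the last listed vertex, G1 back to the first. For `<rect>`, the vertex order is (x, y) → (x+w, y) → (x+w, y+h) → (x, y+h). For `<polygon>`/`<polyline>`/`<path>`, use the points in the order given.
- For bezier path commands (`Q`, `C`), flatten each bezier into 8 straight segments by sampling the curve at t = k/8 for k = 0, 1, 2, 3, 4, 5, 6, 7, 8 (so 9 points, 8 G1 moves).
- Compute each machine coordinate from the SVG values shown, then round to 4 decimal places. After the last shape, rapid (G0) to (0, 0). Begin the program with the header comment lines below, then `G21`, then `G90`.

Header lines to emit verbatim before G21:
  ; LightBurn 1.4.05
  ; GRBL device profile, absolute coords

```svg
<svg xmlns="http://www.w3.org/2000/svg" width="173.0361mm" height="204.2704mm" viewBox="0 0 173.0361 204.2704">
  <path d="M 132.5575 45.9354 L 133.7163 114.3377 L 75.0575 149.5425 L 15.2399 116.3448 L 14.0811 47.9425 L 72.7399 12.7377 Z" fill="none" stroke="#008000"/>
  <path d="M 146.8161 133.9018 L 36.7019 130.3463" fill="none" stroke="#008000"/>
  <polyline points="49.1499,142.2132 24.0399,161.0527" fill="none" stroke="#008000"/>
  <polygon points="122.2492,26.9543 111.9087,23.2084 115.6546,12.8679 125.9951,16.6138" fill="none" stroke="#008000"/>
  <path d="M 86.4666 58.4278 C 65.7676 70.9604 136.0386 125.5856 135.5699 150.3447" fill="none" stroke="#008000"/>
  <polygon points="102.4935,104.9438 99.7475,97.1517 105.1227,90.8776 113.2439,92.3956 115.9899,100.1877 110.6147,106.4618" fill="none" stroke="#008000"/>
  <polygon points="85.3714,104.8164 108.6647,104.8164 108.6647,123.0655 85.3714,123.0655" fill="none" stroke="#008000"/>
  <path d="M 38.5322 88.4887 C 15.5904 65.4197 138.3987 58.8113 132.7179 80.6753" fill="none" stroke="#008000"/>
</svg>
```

Since the viewBox matches the mm dimensions, user units are millimetres directly. The only transform is the Y-flip y_m = 204.2704 − y_svg.

Shape 1 is a regular polygon drawn with `<path>`. Its stroke #008000 means score at S461, F1631. After flipping Y the toolpath is (132.5575,158.3350) → (133.7163,89.9327) → (75.0575,54.7279) → (15.2399,87.9256) → (14.0811,156.3279) → (72.7399,191.5327) → (132.5575,158.3350), returning to the start.

Shape 2 is a line segment drawn with `<path>`. Its stroke #008000 means score at S461, F1631. After flipping Y the toolpath is (146.8161,70.3686) → (36.7019,73.9241).

Shape 3 is a line segment drawn with `<polyline>`. Its stroke #008000 means score at S461, F1631. After flipping Y the toolpath is (49.1499,62.0572) → (24.0399,43.2177).

Shape 4 is a regular polygon drawn with `<polygon>`. Its stroke #008000 means score at S461, F1631. After flipping Y the toolpath is (122.2492,177.3161) → (111.9087,181.0620) → (115.6546,191.4025) → (125.9951,187.6566) → (122.2492,177.3161), returning to the start.

Shape 5 is a cubic bezier drawn with `<path>`. Its stroke #008000 means score at S461, F1631. After flipping Y the toolpath is (86.4666,145.8426) → (82.6529,139.3103) → (85.4725,129.6751) → (93.0305,117.7803) → (103.4319,104.4691) → (114.7815,90.5848) → (125.1844,76.9706) → (132.7456,64.4698) → (135.5699,53.9257).

Shape 6 is a regular polygon drawn with `<polygon>`. Its stroke #008000 means score at S461, F1631. After flipping Y the toolpath is (102.4935,99.3266) → (99.7475,107.1187) → (105.1227,113.3928) → (113.2439,111.8748) → (115.9899,104.0827) → (110.6147,97.8086) → (102.4935,99.3266), returning to the start.

Shape 7 is a rectangle drawn with `<polygon>`. Its stroke #008000 means score at S461, F1631. After flipping Y the toolpath is (85.3714,99.4540) → (108.6647,99.4540) → (108.6647,81.2049) → (85.3714,81.2049) → (85.3714,99.4540), returning to the start.

Shape 8 is a cubic bezier drawn with `<path>`. Its stroke #008000 means score at S461, F1631. After flipping Y the toolpath is (38.5322,115.7817) → (36.2254,123.6375) → (44.3690,129.8094) → (59.7492,134.1566) → (79.1522,136.5383) → (99.3643,136.8137) → (117.1718,134.8422) → (129.3609,130.4829) → (132.7179,123.5951).

; LightBurn 1.4.05
; GRBL device profile, absolute coords
G21
G90
G0 X132.5575 Y158.3350
M3 S461
G1 X133.7163 Y89.9327 F1631
G1 X75.0575 Y54.7279 F1631
G1 X15.2399 Y87.9256 F1631
G1 X14.0811 Y156.3279 F1631
G1 X72.7399 Y191.5327 F1631
G1 X132.5575 Y158.3350 F1631
M5
G0 X146.8161 Y70.3686
M3 S461
G1 X36.7019 Y73.9241 F1631
M5
G0 X49.1499 Y62.0572
M3 S461
G1 X24.0399 Y43.2177 F1631
M5
G0 X122.2492 Y177.3161
M3 S461
G1 X111.9087 Y181.0620 F1631
G1 X115.6546 Y191.4025 F1631
G1 X125.9951 Y187.6566 F1631
G1 X122.2492 Y177.3161 F1631
M5
G0 X86.4666 Y145.8426
M3 S461
G1 X82.6529 Y139.3103 F1631
G1 X85.4725 Y129.6751 F1631
G1 X93.0305 Y117.7803 F1631
G1 X103.4319 Y104.4691 F1631
G1 X114.7815 Y90.5848 F1631
G1 X125.1844 Y76.9706 F1631
G1 X132.7456 Y64.4698 F1631
G1 X135.5699 Y53.9257 F1631
M5
G0 X102.4935 Y99.3266
M3 S461
G1 X99.7475 Y107.1187 F1631
G1 X105.1227 Y113.3928 F1631
G1 X113.2439 Y111.8748 F1631
G1 X115.9899 Y104.0827 F1631
G1 X110.6147 Y97.8086 F1631
G1 X102.4935 Y99.3266 F1631
M5
G0 X85.3714 Y99.4540
M3 S461
G1 X108.6647 Y99.4540 F1631
G1 X108.6647 Y81.2049 F1631
G1 X85.3714 Y81.2049 F1631
G1 X85.3714 Y99.4540 F1631
M5
G0 X38.5322 Y115.7817
M3 S461
G1 X36.2254 Y123.6375 F1631
G1 X44.3690 Y129.8094 F1631
G1 X59.7492 Y134.1566 F1631
G1 X79.1522 Y136.5383 F1631
G1 X99.3643 Y136.8137 F1631
G1 X117.1718 Y134.8422 F1631
G1 X129.3609 Y130.4829 F1631
G1 X132.7179 Y123.5951 F1631
M5
G0 X0.0000 Y0.0000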